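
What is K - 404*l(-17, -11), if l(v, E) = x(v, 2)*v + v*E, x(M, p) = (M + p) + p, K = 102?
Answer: -164730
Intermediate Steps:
x(M, p) = M + 2*p
l(v, E) = E*v + v*(4 + v) (l(v, E) = (v + 2*2)*v + v*E = (v + 4)*v + E*v = (4 + v)*v + E*v = v*(4 + v) + E*v = E*v + v*(4 + v))
K - 404*l(-17, -11) = 102 - (-6868)*(4 - 11 - 17) = 102 - (-6868)*(-24) = 102 - 404*408 = 102 - 164832 = -164730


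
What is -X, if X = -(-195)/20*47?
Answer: -1833/4 ≈ -458.25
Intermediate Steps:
X = 1833/4 (X = -(-195)/20*47 = -15*(-13/20)*47 = (39/4)*47 = 1833/4 ≈ 458.25)
-X = -1*1833/4 = -1833/4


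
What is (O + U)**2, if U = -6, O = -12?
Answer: 324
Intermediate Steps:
(O + U)**2 = (-12 - 6)**2 = (-18)**2 = 324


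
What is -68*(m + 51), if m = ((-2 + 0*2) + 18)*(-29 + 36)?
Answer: -11084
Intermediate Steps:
m = 112 (m = ((-2 + 0) + 18)*7 = (-2 + 18)*7 = 16*7 = 112)
-68*(m + 51) = -68*(112 + 51) = -68*163 = -11084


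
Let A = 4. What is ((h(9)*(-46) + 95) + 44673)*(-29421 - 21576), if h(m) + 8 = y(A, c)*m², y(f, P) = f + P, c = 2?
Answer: -1161711660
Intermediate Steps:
y(f, P) = P + f
h(m) = -8 + 6*m² (h(m) = -8 + (2 + 4)*m² = -8 + 6*m²)
((h(9)*(-46) + 95) + 44673)*(-29421 - 21576) = (((-8 + 6*9²)*(-46) + 95) + 44673)*(-29421 - 21576) = (((-8 + 6*81)*(-46) + 95) + 44673)*(-50997) = (((-8 + 486)*(-46) + 95) + 44673)*(-50997) = ((478*(-46) + 95) + 44673)*(-50997) = ((-21988 + 95) + 44673)*(-50997) = (-21893 + 44673)*(-50997) = 22780*(-50997) = -1161711660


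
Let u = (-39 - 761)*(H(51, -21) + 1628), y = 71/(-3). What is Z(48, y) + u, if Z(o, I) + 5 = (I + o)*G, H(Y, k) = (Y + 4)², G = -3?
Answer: -3722478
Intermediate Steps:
y = -71/3 (y = 71*(-⅓) = -71/3 ≈ -23.667)
H(Y, k) = (4 + Y)²
Z(o, I) = -5 - 3*I - 3*o (Z(o, I) = -5 + (I + o)*(-3) = -5 + (-3*I - 3*o) = -5 - 3*I - 3*o)
u = -3722400 (u = (-39 - 761)*((4 + 51)² + 1628) = -800*(55² + 1628) = -800*(3025 + 1628) = -800*4653 = -3722400)
Z(48, y) + u = (-5 - 3*(-71/3) - 3*48) - 3722400 = (-5 + 71 - 144) - 3722400 = -78 - 3722400 = -3722478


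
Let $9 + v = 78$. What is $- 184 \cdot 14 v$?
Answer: $-177744$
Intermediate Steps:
$v = 69$ ($v = -9 + 78 = 69$)
$- 184 \cdot 14 v = - 184 \cdot 14 \cdot 69 = \left(-184\right) 966 = -177744$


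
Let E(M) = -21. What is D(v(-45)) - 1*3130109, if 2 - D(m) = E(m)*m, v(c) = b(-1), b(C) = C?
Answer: -3130128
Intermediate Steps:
v(c) = -1
D(m) = 2 + 21*m (D(m) = 2 - (-21)*m = 2 + 21*m)
D(v(-45)) - 1*3130109 = (2 + 21*(-1)) - 1*3130109 = (2 - 21) - 3130109 = -19 - 3130109 = -3130128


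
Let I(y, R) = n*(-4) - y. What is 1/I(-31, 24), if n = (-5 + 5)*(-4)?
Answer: 1/31 ≈ 0.032258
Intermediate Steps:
n = 0 (n = 0*(-4) = 0)
I(y, R) = -y (I(y, R) = 0*(-4) - y = 0 - y = -y)
1/I(-31, 24) = 1/(-1*(-31)) = 1/31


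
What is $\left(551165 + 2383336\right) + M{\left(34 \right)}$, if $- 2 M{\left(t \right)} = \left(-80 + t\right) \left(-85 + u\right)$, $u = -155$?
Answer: $2928981$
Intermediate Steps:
$M{\left(t \right)} = -9600 + 120 t$ ($M{\left(t \right)} = - \frac{\left(-80 + t\right) \left(-85 - 155\right)}{2} = - \frac{\left(-80 + t\right) \left(-240\right)}{2} = - \frac{19200 - 240 t}{2} = -9600 + 120 t$)
$\left(551165 + 2383336\right) + M{\left(34 \right)} = \left(551165 + 2383336\right) + \left(-9600 + 120 \cdot 34\right) = 2934501 + \left(-9600 + 4080\right) = 2934501 - 5520 = 2928981$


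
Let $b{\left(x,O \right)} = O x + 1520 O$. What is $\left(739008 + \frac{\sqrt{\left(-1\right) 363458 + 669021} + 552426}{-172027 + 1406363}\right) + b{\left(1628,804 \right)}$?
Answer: $\frac{2018139636213}{617168} + \frac{\sqrt{305563}}{1234336} \approx 3.27 \cdot 10^{6}$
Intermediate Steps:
$b{\left(x,O \right)} = 1520 O + O x$
$\left(739008 + \frac{\sqrt{\left(-1\right) 363458 + 669021} + 552426}{-172027 + 1406363}\right) + b{\left(1628,804 \right)} = \left(739008 + \frac{\sqrt{\left(-1\right) 363458 + 669021} + 552426}{-172027 + 1406363}\right) + 804 \left(1520 + 1628\right) = \left(739008 + \frac{\sqrt{-363458 + 669021} + 552426}{1234336}\right) + 804 \cdot 3148 = \left(739008 + \left(\sqrt{305563} + 552426\right) \frac{1}{1234336}\right) + 2530992 = \left(739008 + \left(552426 + \sqrt{305563}\right) \frac{1}{1234336}\right) + 2530992 = \left(739008 + \left(\frac{276213}{617168} + \frac{\sqrt{305563}}{1234336}\right)\right) + 2530992 = \left(\frac{456092365557}{617168} + \frac{\sqrt{305563}}{1234336}\right) + 2530992 = \frac{2018139636213}{617168} + \frac{\sqrt{305563}}{1234336}$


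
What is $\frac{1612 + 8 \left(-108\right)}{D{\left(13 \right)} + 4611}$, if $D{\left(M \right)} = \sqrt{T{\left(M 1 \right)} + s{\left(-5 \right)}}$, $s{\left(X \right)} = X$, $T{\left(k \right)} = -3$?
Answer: $\frac{3449028}{21261329} - \frac{1496 i \sqrt{2}}{21261329} \approx 0.16222 - 9.9508 \cdot 10^{-5} i$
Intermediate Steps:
$D{\left(M \right)} = 2 i \sqrt{2}$ ($D{\left(M \right)} = \sqrt{-3 - 5} = \sqrt{-8} = 2 i \sqrt{2}$)
$\frac{1612 + 8 \left(-108\right)}{D{\left(13 \right)} + 4611} = \frac{1612 + 8 \left(-108\right)}{2 i \sqrt{2} + 4611} = \frac{1612 - 864}{4611 + 2 i \sqrt{2}} = \frac{748}{4611 + 2 i \sqrt{2}}$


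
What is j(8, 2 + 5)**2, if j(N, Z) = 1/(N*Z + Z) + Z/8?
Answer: 201601/254016 ≈ 0.79365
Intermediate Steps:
j(N, Z) = 1/(Z + N*Z) + Z/8 (j(N, Z) = 1/(Z + N*Z) + Z*(1/8) = 1/(Z + N*Z) + Z/8)
j(8, 2 + 5)**2 = ((8 + (2 + 5)**2 + 8*(2 + 5)**2)/(8*(2 + 5)*(1 + 8)))**2 = ((1/8)*(8 + 7**2 + 8*7**2)/(7*9))**2 = ((1/8)*(1/7)*(1/9)*(8 + 49 + 8*49))**2 = ((1/8)*(1/7)*(1/9)*(8 + 49 + 392))**2 = ((1/8)*(1/7)*(1/9)*449)**2 = (449/504)**2 = 201601/254016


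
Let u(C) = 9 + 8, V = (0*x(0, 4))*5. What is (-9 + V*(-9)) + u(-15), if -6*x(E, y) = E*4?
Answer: 8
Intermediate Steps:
x(E, y) = -2*E/3 (x(E, y) = -E*4/6 = -2*E/3)
V = 0 (V = (0*(-2/3*0))*5 = (0*0)*5 = 0*5 = 0)
u(C) = 17
(-9 + V*(-9)) + u(-15) = (-9 + 0*(-9)) + 17 = (-9 + 0) + 17 = -9 + 17 = 8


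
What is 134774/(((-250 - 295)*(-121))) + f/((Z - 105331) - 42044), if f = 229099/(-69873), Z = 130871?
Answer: 155434327271363/76046718352440 ≈ 2.0439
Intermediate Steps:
f = -229099/69873 (f = 229099*(-1/69873) = -229099/69873 ≈ -3.2788)
134774/(((-250 - 295)*(-121))) + f/((Z - 105331) - 42044) = 134774/(((-250 - 295)*(-121))) - 229099/(69873*((130871 - 105331) - 42044)) = 134774/((-545*(-121))) - 229099/(69873*(25540 - 42044)) = 134774/65945 - 229099/69873/(-16504) = 134774*(1/65945) - 229099/69873*(-1/16504) = 134774/65945 + 229099/1153183992 = 155434327271363/76046718352440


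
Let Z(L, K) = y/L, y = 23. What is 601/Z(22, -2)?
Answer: 13222/23 ≈ 574.87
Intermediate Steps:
Z(L, K) = 23/L
601/Z(22, -2) = 601/((23/22)) = 601/((23*(1/22))) = 601/(23/22) = 601*(22/23) = 13222/23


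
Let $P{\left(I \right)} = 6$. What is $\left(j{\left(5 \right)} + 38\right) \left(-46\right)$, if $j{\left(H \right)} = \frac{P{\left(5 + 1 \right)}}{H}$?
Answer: $- \frac{9016}{5} \approx -1803.2$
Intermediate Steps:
$j{\left(H \right)} = \frac{6}{H}$
$\left(j{\left(5 \right)} + 38\right) \left(-46\right) = \left(\frac{6}{5} + 38\right) \left(-46\right) = \frac{196}{5} \left(-46\right) = - \frac{9016}{5}$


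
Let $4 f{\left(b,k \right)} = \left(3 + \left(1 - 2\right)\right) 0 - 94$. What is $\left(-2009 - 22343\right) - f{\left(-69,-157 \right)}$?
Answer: $- \frac{48657}{2} \approx -24329.0$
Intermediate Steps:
$f{\left(b,k \right)} = - \frac{47}{2}$ ($f{\left(b,k \right)} = \frac{\left(3 + \left(1 - 2\right)\right) 0 - 94}{4} = \frac{\left(3 - 1\right) 0 - 94}{4} = \frac{2 \cdot 0 - 94}{4} = \frac{0 - 94}{4} = \frac{1}{4} \left(-94\right) = - \frac{47}{2}$)
$\left(-2009 - 22343\right) - f{\left(-69,-157 \right)} = \left(-2009 - 22343\right) - - \frac{47}{2} = \left(-2009 - 22343\right) + \frac{47}{2} = -24352 + \frac{47}{2} = - \frac{48657}{2}$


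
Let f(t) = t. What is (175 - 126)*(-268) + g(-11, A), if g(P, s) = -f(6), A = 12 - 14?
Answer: -13138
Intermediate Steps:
A = -2
g(P, s) = -6 (g(P, s) = -1*6 = -6)
(175 - 126)*(-268) + g(-11, A) = (175 - 126)*(-268) - 6 = 49*(-268) - 6 = -13132 - 6 = -13138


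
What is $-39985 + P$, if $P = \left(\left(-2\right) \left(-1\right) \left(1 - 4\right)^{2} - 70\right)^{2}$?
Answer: $-37281$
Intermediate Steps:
$P = 2704$ ($P = \left(2 \left(-3\right)^{2} - 70\right)^{2} = \left(2 \cdot 9 - 70\right)^{2} = \left(18 - 70\right)^{2} = \left(-52\right)^{2} = 2704$)
$-39985 + P = -39985 + 2704 = -37281$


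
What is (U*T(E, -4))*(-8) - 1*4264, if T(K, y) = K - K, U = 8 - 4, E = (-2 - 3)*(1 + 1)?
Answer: -4264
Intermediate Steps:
E = -10 (E = -5*2 = -10)
U = 4
T(K, y) = 0
(U*T(E, -4))*(-8) - 1*4264 = (4*0)*(-8) - 1*4264 = 0*(-8) - 4264 = 0 - 4264 = -4264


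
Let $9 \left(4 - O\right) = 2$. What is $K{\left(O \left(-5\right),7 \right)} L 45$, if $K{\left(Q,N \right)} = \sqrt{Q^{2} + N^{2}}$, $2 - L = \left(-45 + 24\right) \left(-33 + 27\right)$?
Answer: $- 620 \sqrt{32869} \approx -1.124 \cdot 10^{5}$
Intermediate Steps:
$O = \frac{34}{9}$ ($O = 4 - \frac{2}{9} = \frac{34}{9} \approx 3.7778$)
$L = -124$ ($L = 2 - \left(-45 + 24\right) \left(-33 + 27\right) = 2 - \left(-21\right) \left(-6\right) = 2 - 126 = -124$)
$K{\left(Q,N \right)} = \sqrt{N^{2} + Q^{2}}$
$K{\left(O \left(-5\right),7 \right)} L 45 = \sqrt{7^{2} + \left(\frac{34}{9} \left(-5\right)\right)^{2}} \left(-124\right) 45 = \sqrt{49 + \left(- \frac{170}{9}\right)^{2}} \left(-124\right) 45 = \sqrt{49 + \frac{28900}{81}} \left(-124\right) 45 = \sqrt{\frac{32869}{81}} \left(-124\right) 45 = \frac{\sqrt{32869}}{9} \left(-124\right) 45 = - \frac{124 \sqrt{32869}}{9} \cdot 45 = - 620 \sqrt{32869}$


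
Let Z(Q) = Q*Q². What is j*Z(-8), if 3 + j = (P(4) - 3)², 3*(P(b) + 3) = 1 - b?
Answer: -23552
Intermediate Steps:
P(b) = -8/3 - b/3 (P(b) = -3 + (1 - b)/3 = -3 + (⅓ - b/3) = -8/3 - b/3)
Z(Q) = Q³
j = 46 (j = -3 + ((-8/3 - ⅓*4) - 3)² = -3 + ((-8/3 - 4/3) - 3)² = -3 + (-4 - 3)² = -3 + (-7)² = -3 + 49 = 46)
j*Z(-8) = 46*(-8)³ = 46*(-512) = -23552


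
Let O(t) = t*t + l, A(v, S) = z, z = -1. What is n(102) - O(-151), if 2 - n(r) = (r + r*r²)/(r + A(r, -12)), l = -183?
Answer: -3345526/101 ≈ -33124.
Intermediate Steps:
A(v, S) = -1
O(t) = -183 + t² (O(t) = t*t - 183 = t² - 183 = -183 + t²)
n(r) = 2 - (r + r³)/(-1 + r) (n(r) = 2 - (r + r*r²)/(r - 1) = 2 - (r + r³)/(-1 + r))
n(102) - O(-151) = (-2 + 102 - 1*102³)/(-1 + 102) - (-183 + (-151)²) = (-2 + 102 - 1*1061208)/101 - (-183 + 22801) = (-2 + 102 - 1061208)/101 - 1*22618 = (1/101)*(-1061108) - 22618 = -1061108/101 - 22618 = -3345526/101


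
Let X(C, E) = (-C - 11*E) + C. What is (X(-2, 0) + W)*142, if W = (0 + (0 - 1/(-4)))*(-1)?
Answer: -71/2 ≈ -35.500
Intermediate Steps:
X(C, E) = -11*E
W = -¼ (W = (0 + (0 - 1*(-¼)))*(-1) = (0 + (0 + ¼))*(-1) = (0 + ¼)*(-1) = (¼)*(-1) = -¼ ≈ -0.25000)
(X(-2, 0) + W)*142 = (-11*0 - ¼)*142 = (0 - ¼)*142 = -¼*142 = -71/2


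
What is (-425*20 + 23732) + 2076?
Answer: 17308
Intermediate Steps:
(-425*20 + 23732) + 2076 = (-8500 + 23732) + 2076 = 15232 + 2076 = 17308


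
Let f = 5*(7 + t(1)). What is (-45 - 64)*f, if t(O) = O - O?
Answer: -3815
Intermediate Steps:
t(O) = 0
f = 35 (f = 5*(7 + 0) = 5*7 = 35)
(-45 - 64)*f = (-45 - 64)*35 = -109*35 = -3815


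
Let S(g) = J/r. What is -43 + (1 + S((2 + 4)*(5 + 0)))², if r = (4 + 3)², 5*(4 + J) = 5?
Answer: -101127/2401 ≈ -42.119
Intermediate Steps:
J = -3 (J = -4 + (⅕)*5 = -4 + 1 = -3)
r = 49 (r = 7² = 49)
S(g) = -3/49
-43 + (1 + S((2 + 4)*(5 + 0)))² = -43 + (1 - 3/49)² = -43 + (46/49)² = -43 + 2116/2401 = -101127/2401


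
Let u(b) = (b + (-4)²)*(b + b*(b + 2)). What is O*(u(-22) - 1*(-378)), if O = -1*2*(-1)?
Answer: -4260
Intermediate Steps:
O = 2 (O = -2*(-1) = 2)
u(b) = (16 + b)*(b + b*(2 + b)) (u(b) = (b + 16)*(b + b*(2 + b)) = (16 + b)*(b + b*(2 + b)))
O*(u(-22) - 1*(-378)) = 2*(-22*(48 + (-22)² + 19*(-22)) - 1*(-378)) = 2*(-22*(48 + 484 - 418) + 378) = 2*(-22*114 + 378) = 2*(-2508 + 378) = 2*(-2130) = -4260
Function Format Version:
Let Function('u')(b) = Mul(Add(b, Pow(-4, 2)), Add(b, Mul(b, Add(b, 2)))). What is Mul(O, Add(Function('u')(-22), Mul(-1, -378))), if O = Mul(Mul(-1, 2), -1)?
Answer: -4260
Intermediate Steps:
O = 2 (O = Mul(-2, -1) = 2)
Function('u')(b) = Mul(Add(16, b), Add(b, Mul(b, Add(2, b)))) (Function('u')(b) = Mul(Add(b, 16), Add(b, Mul(b, Add(2, b)))) = Mul(Add(16, b), Add(b, Mul(b, Add(2, b)))))
Mul(O, Add(Function('u')(-22), Mul(-1, -378))) = Mul(2, Add(Mul(-22, Add(48, Pow(-22, 2), Mul(19, -22))), Mul(-1, -378))) = Mul(2, Add(Mul(-22, Add(48, 484, -418)), 378)) = Mul(2, Add(Mul(-22, 114), 378)) = Mul(2, Add(-2508, 378)) = Mul(2, -2130) = -4260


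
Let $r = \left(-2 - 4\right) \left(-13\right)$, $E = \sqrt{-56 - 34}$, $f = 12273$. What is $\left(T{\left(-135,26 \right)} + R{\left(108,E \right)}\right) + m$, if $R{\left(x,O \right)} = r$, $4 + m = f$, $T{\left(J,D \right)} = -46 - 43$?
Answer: $12258$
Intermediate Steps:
$T{\left(J,D \right)} = -89$ ($T{\left(J,D \right)} = -46 - 43 = -89$)
$E = 3 i \sqrt{10}$ ($E = \sqrt{-90} = 3 i \sqrt{10} \approx 9.4868 i$)
$r = 78$ ($r = \left(-6\right) \left(-13\right) = 78$)
$m = 12269$ ($m = -4 + 12273 = 12269$)
$R{\left(x,O \right)} = 78$
$\left(T{\left(-135,26 \right)} + R{\left(108,E \right)}\right) + m = \left(-89 + 78\right) + 12269 = -11 + 12269 = 12258$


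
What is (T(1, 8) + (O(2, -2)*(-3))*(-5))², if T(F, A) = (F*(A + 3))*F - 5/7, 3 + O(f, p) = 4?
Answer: 31329/49 ≈ 639.37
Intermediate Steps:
O(f, p) = 1 (O(f, p) = -3 + 4 = 1)
T(F, A) = -5/7 + F²*(3 + A) (T(F, A) = (F*(3 + A))*F - 5*⅐ = F²*(3 + A) - 5/7 = -5/7 + F²*(3 + A))
(T(1, 8) + (O(2, -2)*(-3))*(-5))² = ((-5/7 + 3*1² + 8*1²) + (1*(-3))*(-5))² = ((-5/7 + 3*1 + 8*1) - 3*(-5))² = ((-5/7 + 3 + 8) + 15)² = (72/7 + 15)² = (177/7)² = 31329/49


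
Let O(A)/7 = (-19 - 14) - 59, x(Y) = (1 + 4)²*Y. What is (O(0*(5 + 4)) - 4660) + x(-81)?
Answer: -7329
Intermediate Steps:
x(Y) = 25*Y (x(Y) = 5²*Y = 25*Y)
O(A) = -644 (O(A) = 7*((-19 - 14) - 59) = 7*(-33 - 59) = 7*(-92) = -644)
(O(0*(5 + 4)) - 4660) + x(-81) = (-644 - 4660) + 25*(-81) = -5304 - 2025 = -7329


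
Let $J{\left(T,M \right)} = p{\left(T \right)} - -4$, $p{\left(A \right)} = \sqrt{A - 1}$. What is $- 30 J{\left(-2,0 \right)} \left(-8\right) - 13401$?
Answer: $-12441 + 240 i \sqrt{3} \approx -12441.0 + 415.69 i$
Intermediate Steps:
$p{\left(A \right)} = \sqrt{-1 + A}$
$J{\left(T,M \right)} = 4 + \sqrt{-1 + T}$ ($J{\left(T,M \right)} = \sqrt{-1 + T} - -4 = \sqrt{-1 + T} + 4 = 4 + \sqrt{-1 + T}$)
$- 30 J{\left(-2,0 \right)} \left(-8\right) - 13401 = - 30 \left(4 + \sqrt{-1 - 2}\right) \left(-8\right) - 13401 = - 30 \left(4 + \sqrt{-3}\right) \left(-8\right) - 13401 = - 30 \left(4 + i \sqrt{3}\right) \left(-8\right) - 13401 = \left(-120 - 30 i \sqrt{3}\right) \left(-8\right) - 13401 = \left(960 + 240 i \sqrt{3}\right) - 13401 = -12441 + 240 i \sqrt{3}$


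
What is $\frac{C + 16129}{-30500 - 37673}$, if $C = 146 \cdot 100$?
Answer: $- \frac{30729}{68173} \approx -0.45075$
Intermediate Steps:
$C = 14600$
$\frac{C + 16129}{-30500 - 37673} = \frac{14600 + 16129}{-30500 - 37673} = \frac{30729}{-68173} = 30729 \left(- \frac{1}{68173}\right) = - \frac{30729}{68173}$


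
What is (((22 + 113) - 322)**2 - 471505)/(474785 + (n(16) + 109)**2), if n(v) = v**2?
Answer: -72756/101335 ≈ -0.71797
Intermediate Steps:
(((22 + 113) - 322)**2 - 471505)/(474785 + (n(16) + 109)**2) = (((22 + 113) - 322)**2 - 471505)/(474785 + (16**2 + 109)**2) = ((135 - 322)**2 - 471505)/(474785 + (256 + 109)**2) = ((-187)**2 - 471505)/(474785 + 365**2) = (34969 - 471505)/(474785 + 133225) = -436536/608010 = -436536*1/608010 = -72756/101335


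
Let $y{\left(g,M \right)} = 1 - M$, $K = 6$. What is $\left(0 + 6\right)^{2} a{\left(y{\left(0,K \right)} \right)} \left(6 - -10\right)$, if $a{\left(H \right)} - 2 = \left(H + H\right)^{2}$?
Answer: $58752$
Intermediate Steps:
$a{\left(H \right)} = 2 + 4 H^{2}$ ($a{\left(H \right)} = 2 + \left(H + H\right)^{2} = 2 + \left(2 H\right)^{2} = 2 + 4 H^{2}$)
$\left(0 + 6\right)^{2} a{\left(y{\left(0,K \right)} \right)} \left(6 - -10\right) = \left(0 + 6\right)^{2} \left(2 + 4 \left(1 - 6\right)^{2}\right) \left(6 - -10\right) = 6^{2} \left(2 + 4 \left(1 - 6\right)^{2}\right) \left(6 + 10\right) = 36 \left(2 + 4 \left(-5\right)^{2}\right) 16 = 36 \left(2 + 4 \cdot 25\right) 16 = 36 \left(2 + 100\right) 16 = 36 \cdot 102 \cdot 16 = 3672 \cdot 16 = 58752$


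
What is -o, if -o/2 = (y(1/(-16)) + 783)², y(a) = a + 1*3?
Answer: 158130625/128 ≈ 1.2354e+6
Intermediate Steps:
y(a) = 3 + a (y(a) = a + 3 = 3 + a)
o = -158130625/128 (o = -2*((3 + 1/(-16)) + 783)² = -2*((3 - 1/16) + 783)² = -2*(47/16 + 783)² = -2*(12575/16)² = -2*158130625/256 = -158130625/128 ≈ -1.2354e+6)
-o = -1*(-158130625/128) = 158130625/128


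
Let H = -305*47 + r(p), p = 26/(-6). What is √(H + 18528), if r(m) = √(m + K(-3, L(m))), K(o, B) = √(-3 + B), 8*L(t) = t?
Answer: √(150948 + 6*√3*√(-52 + I*√510))/6 ≈ 64.757 + 0.016432*I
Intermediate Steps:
L(t) = t/8
p = -13/3 (p = 26*(-⅙) = -13/3 ≈ -4.3333)
r(m) = √(m + √(-3 + m/8))
H = -14335 + √(-52/3 + I*√510/3)/2 (H = -305*47 + √(4*(-13/3) + √2*√(-24 - 13/3))/2 = -14335 + √(-52/3 + √2*√(-85/3))/2 = -14335 + √(-52/3 + √2*(I*√255/3))/2 = -14335 + √(-52/3 + I*√510/3)/2 ≈ -14335.0 + 2.1281*I)
√(H + 18528) = √((-14335 + √(-156 + 3*I*√510)/6) + 18528) = √(4193 + √(-156 + 3*I*√510)/6)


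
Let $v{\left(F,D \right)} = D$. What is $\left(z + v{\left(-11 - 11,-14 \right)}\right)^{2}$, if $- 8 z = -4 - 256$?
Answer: $\frac{1369}{4} \approx 342.25$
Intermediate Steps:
$z = \frac{65}{2}$ ($z = - \frac{-4 - 256}{8} = \left(- \frac{1}{8}\right) \left(-260\right) = \frac{65}{2} \approx 32.5$)
$\left(z + v{\left(-11 - 11,-14 \right)}\right)^{2} = \left(\frac{65}{2} - 14\right)^{2} = \left(\frac{37}{2}\right)^{2} = \frac{1369}{4}$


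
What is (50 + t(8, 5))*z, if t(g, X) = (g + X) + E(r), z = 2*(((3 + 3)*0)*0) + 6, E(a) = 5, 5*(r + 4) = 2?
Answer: 408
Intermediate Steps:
r = -18/5 (r = -4 + (1/5)*2 = -4 + 2/5 = -18/5 ≈ -3.6000)
z = 6 (z = 2*((6*0)*0) + 6 = 2*(0*0) + 6 = 2*0 + 6 = 0 + 6 = 6)
t(g, X) = 5 + X + g (t(g, X) = (g + X) + 5 = (X + g) + 5 = 5 + X + g)
(50 + t(8, 5))*z = (50 + (5 + 5 + 8))*6 = (50 + 18)*6 = 68*6 = 408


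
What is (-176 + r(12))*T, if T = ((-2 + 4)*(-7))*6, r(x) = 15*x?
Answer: -336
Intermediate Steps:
T = -84 (T = (2*(-7))*6 = -14*6 = -84)
(-176 + r(12))*T = (-176 + 15*12)*(-84) = (-176 + 180)*(-84) = 4*(-84) = -336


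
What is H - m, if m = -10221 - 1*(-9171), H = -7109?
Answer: -6059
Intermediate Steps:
m = -1050 (m = -10221 + 9171 = -1050)
H - m = -7109 - 1*(-1050) = -7109 + 1050 = -6059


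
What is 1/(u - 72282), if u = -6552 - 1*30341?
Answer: -1/109175 ≈ -9.1596e-6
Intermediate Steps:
u = -36893 (u = -6552 - 30341 = -36893)
1/(u - 72282) = 1/(-36893 - 72282) = 1/(-109175) = -1/109175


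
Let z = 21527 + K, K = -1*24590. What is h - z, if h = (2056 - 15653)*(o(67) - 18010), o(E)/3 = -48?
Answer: 246843001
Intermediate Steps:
o(E) = -144 (o(E) = 3*(-48) = -144)
K = -24590
h = 246839938 (h = (2056 - 15653)*(-144 - 18010) = -13597*(-18154) = 246839938)
z = -3063 (z = 21527 - 24590 = -3063)
h - z = 246839938 - 1*(-3063) = 246839938 + 3063 = 246843001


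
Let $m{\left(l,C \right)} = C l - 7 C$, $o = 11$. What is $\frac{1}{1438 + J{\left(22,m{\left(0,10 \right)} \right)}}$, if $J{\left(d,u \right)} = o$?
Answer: $\frac{1}{1449} \approx 0.00069013$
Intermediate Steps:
$m{\left(l,C \right)} = - 7 C + C l$
$J{\left(d,u \right)} = 11$
$\frac{1}{1438 + J{\left(22,m{\left(0,10 \right)} \right)}} = \frac{1}{1438 + 11} = \frac{1}{1449}$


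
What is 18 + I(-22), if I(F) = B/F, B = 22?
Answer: 17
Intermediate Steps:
I(F) = 22/F
18 + I(-22) = 18 + 22/(-22) = 18 + 22*(-1/22) = 18 - 1 = 17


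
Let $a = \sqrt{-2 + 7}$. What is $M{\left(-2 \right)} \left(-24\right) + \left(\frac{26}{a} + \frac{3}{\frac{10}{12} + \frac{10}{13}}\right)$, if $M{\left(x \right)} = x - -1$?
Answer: $\frac{3234}{125} + \frac{26 \sqrt{5}}{5} \approx 37.5$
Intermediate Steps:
$M{\left(x \right)} = 1 + x$ ($M{\left(x \right)} = x + 1 = 1 + x$)
$a = \sqrt{5} \approx 2.2361$
$M{\left(-2 \right)} \left(-24\right) + \left(\frac{26}{a} + \frac{3}{\frac{10}{12} + \frac{10}{13}}\right) = \left(1 - 2\right) \left(-24\right) + \left(\frac{26}{\sqrt{5}} + \frac{3}{\frac{10}{12} + \frac{10}{13}}\right) = \left(-1\right) \left(-24\right) + \left(26 \frac{\sqrt{5}}{5} + \frac{3}{10 \cdot \frac{1}{12} + 10 \cdot \frac{1}{13}}\right) = 24 + \left(\frac{26 \sqrt{5}}{5} + \frac{3}{\frac{5}{6} + \frac{10}{13}}\right) = 24 + \left(\frac{26 \sqrt{5}}{5} + \frac{3}{\frac{125}{78}}\right) = 24 + \left(\frac{26 \sqrt{5}}{5} + 3 \cdot \frac{78}{125}\right) = 24 + \left(\frac{26 \sqrt{5}}{5} + \frac{234}{125}\right) = 24 + \left(\frac{234}{125} + \frac{26 \sqrt{5}}{5}\right) = \frac{3234}{125} + \frac{26 \sqrt{5}}{5}$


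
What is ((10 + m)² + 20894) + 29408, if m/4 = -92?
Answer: 178466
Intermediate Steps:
m = -368 (m = 4*(-92) = -368)
((10 + m)² + 20894) + 29408 = ((10 - 368)² + 20894) + 29408 = ((-358)² + 20894) + 29408 = (128164 + 20894) + 29408 = 149058 + 29408 = 178466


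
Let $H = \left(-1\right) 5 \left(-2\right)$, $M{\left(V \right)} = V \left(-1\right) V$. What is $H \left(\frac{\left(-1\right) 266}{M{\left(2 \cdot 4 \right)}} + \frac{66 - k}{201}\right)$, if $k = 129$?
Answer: $\frac{41195}{1072} \approx 38.428$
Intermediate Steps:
$M{\left(V \right)} = - V^{2}$ ($M{\left(V \right)} = - V V = - V^{2}$)
$H = 10$ ($H = \left(-5\right) \left(-2\right) = 10$)
$H \left(\frac{\left(-1\right) 266}{M{\left(2 \cdot 4 \right)}} + \frac{66 - k}{201}\right) = 10 \left(\frac{\left(-1\right) 266}{\left(-1\right) \left(2 \cdot 4\right)^{2}} + \frac{66 - 129}{201}\right) = 10 \left(- \frac{266}{\left(-1\right) 8^{2}} + \left(66 - 129\right) \frac{1}{201}\right) = 10 \left(- \frac{266}{\left(-1\right) 64} - \frac{21}{67}\right) = 10 \left(- \frac{266}{-64} - \frac{21}{67}\right) = 10 \left(\left(-266\right) \left(- \frac{1}{64}\right) - \frac{21}{67}\right) = 10 \left(\frac{133}{32} - \frac{21}{67}\right) = 10 \cdot \frac{8239}{2144} = \frac{41195}{1072}$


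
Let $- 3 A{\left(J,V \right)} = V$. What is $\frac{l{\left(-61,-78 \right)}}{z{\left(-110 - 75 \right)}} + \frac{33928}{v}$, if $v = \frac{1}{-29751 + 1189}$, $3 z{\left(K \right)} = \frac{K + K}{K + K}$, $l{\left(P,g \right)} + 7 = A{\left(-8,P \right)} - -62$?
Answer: $-969051310$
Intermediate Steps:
$A{\left(J,V \right)} = - \frac{V}{3}$
$l{\left(P,g \right)} = 55 - \frac{P}{3}$ ($l{\left(P,g \right)} = -7 - \left(-62 + \frac{P}{3}\right) = 55 - \frac{P}{3}$)
$z{\left(K \right)} = \frac{1}{3}$ ($z{\left(K \right)} = \frac{\left(K + K\right) \frac{1}{K + K}}{3} = \frac{2 K \frac{1}{2 K}}{3} = \frac{1}{3} \cdot 1 = \frac{1}{3}$)
$v = - \frac{1}{28562}$ ($v = \frac{1}{-28562} = - \frac{1}{28562} \approx -3.5012 \cdot 10^{-5}$)
$\frac{l{\left(-61,-78 \right)}}{z{\left(-110 - 75 \right)}} + \frac{33928}{v} = \left(55 - - \frac{61}{3}\right) \frac{1}{\frac{1}{3}} + \frac{33928}{- \frac{1}{28562}} = \left(55 + \frac{61}{3}\right) 3 + 33928 \left(-28562\right) = \frac{226}{3} \cdot 3 - 969051536 = 226 - 969051536 = -969051310$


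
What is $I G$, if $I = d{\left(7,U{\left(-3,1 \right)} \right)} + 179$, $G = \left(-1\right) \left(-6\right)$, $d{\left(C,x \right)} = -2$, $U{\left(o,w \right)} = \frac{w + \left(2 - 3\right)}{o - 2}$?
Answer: $1062$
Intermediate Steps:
$U{\left(o,w \right)} = \frac{-1 + w}{-2 + o}$ ($U{\left(o,w \right)} = \frac{w + \left(2 - 3\right)}{-2 + o} = \frac{w - 1}{-2 + o} = \frac{-1 + w}{-2 + o}$)
$G = 6$
$I = 177$ ($I = -2 + 179 = 177$)
$I G = 177 \cdot 6 = 1062$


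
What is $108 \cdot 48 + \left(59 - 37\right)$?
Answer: $5206$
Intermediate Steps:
$108 \cdot 48 + \left(59 - 37\right) = 5184 + 22 = 5206$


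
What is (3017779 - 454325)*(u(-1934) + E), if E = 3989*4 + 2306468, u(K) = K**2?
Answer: 15541657642120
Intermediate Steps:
E = 2322424 (E = 15956 + 2306468 = 2322424)
(3017779 - 454325)*(u(-1934) + E) = (3017779 - 454325)*((-1934)**2 + 2322424) = 2563454*(3740356 + 2322424) = 2563454*6062780 = 15541657642120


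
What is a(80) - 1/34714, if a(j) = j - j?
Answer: -1/34714 ≈ -2.8807e-5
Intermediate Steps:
a(j) = 0
a(80) - 1/34714 = 0 - 1/34714 = -1/34714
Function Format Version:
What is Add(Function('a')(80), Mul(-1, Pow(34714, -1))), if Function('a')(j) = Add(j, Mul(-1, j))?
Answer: Rational(-1, 34714) ≈ -2.8807e-5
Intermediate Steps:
Function('a')(j) = 0
Add(Function('a')(80), Mul(-1, Pow(34714, -1))) = Add(0, Mul(-1, Pow(34714, -1))) = Add(0, Mul(-1, Rational(1, 34714))) = Add(0, Rational(-1, 34714)) = Rational(-1, 34714)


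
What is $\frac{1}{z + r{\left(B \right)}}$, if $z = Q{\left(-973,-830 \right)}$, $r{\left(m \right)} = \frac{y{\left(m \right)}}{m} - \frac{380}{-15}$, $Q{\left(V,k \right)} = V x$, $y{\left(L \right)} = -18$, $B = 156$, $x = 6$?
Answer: $- \frac{78}{453397} \approx -0.00017203$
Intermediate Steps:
$Q{\left(V,k \right)} = 6 V$ ($Q{\left(V,k \right)} = V 6 = 6 V$)
$r{\left(m \right)} = \frac{76}{3} - \frac{18}{m}$ ($r{\left(m \right)} = - \frac{18}{m} - \frac{380}{-15} = - \frac{18}{m} - - \frac{76}{3} = - \frac{18}{m} + \frac{76}{3} = \frac{76}{3} - \frac{18}{m}$)
$z = -5838$ ($z = 6 \left(-973\right) = -5838$)
$\frac{1}{z + r{\left(B \right)}} = \frac{1}{-5838 + \left(\frac{76}{3} - \frac{18}{156}\right)} = \frac{1}{-5838 + \left(\frac{76}{3} - \frac{3}{26}\right)} = \frac{1}{-5838 + \frac{1967}{78}} = \frac{1}{- \frac{453397}{78}} = - \frac{78}{453397}$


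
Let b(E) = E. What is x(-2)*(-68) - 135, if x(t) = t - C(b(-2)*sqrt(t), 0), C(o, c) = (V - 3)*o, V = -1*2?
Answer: 1 + 680*I*sqrt(2) ≈ 1.0 + 961.67*I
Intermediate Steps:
V = -2
C(o, c) = -5*o (C(o, c) = (-2 - 3)*o = -5*o)
x(t) = t - 10*sqrt(t) (x(t) = t - (-5)*(-2*sqrt(t)) = t - 10*sqrt(t))
x(-2)*(-68) - 135 = (-2 - 10*I*sqrt(2))*(-68) - 135 = (136 + 680*I*sqrt(2)) - 135 = 1 + 680*I*sqrt(2)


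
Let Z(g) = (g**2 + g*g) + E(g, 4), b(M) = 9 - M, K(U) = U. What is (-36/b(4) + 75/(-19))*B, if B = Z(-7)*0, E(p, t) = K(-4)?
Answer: 0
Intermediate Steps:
E(p, t) = -4
Z(g) = -4 + 2*g**2 (Z(g) = (g**2 + g*g) - 4 = (g**2 + g**2) - 4 = 2*g**2 - 4 = -4 + 2*g**2)
B = 0 (B = (-4 + 2*(-7)**2)*0 = (-4 + 2*49)*0 = (-4 + 98)*0 = 94*0 = 0)
(-36/b(4) + 75/(-19))*B = (-36/(9 - 1*4) + 75/(-19))*0 = (-36/(9 - 4) + 75*(-1/19))*0 = (-36/5 - 75/19)*0 = -1059/95*0 = 0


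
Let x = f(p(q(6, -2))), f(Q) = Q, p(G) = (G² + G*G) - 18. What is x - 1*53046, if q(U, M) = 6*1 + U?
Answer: -52776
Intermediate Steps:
q(U, M) = 6 + U
p(G) = -18 + 2*G² (p(G) = (G² + G²) - 18 = 2*G² - 18 = -18 + 2*G²)
x = 270 (x = -18 + 2*(6 + 6)² = -18 + 2*12² = -18 + 2*144 = -18 + 288 = 270)
x - 1*53046 = 270 - 1*53046 = 270 - 53046 = -52776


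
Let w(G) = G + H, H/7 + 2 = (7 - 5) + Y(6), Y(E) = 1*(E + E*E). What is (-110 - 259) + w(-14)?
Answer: -89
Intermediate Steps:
Y(E) = E + E**2 (Y(E) = 1*(E + E**2) = E + E**2)
H = 294 (H = -14 + 7*((7 - 5) + 6*(1 + 6)) = -14 + 7*(2 + 6*7) = -14 + 7*(2 + 42) = -14 + 7*44 = -14 + 308 = 294)
w(G) = 294 + G (w(G) = G + 294 = 294 + G)
(-110 - 259) + w(-14) = (-110 - 259) + (294 - 14) = -369 + 280 = -89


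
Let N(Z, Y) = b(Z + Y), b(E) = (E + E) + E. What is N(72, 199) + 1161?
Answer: 1974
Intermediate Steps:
b(E) = 3*E (b(E) = 2*E + E = 3*E)
N(Z, Y) = 3*Y + 3*Z (N(Z, Y) = 3*(Z + Y) = 3*(Y + Z) = 3*Y + 3*Z)
N(72, 199) + 1161 = (3*199 + 3*72) + 1161 = (597 + 216) + 1161 = 813 + 1161 = 1974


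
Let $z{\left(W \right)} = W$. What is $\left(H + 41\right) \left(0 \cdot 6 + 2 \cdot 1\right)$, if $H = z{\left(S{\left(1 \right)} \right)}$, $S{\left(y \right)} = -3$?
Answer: $76$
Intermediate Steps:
$H = -3$
$\left(H + 41\right) \left(0 \cdot 6 + 2 \cdot 1\right) = \left(-3 + 41\right) \left(0 \cdot 6 + 2 \cdot 1\right) = 38 \left(0 + 2\right) = 38 \cdot 2 = 76$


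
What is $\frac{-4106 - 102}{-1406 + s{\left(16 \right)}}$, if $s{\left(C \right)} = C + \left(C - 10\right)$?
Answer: $\frac{526}{173} \approx 3.0405$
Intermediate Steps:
$s{\left(C \right)} = -10 + 2 C$ ($s{\left(C \right)} = C + \left(-10 + C\right) = -10 + 2 C$)
$\frac{-4106 - 102}{-1406 + s{\left(16 \right)}} = \frac{-4106 - 102}{-1406 + \left(-10 + 2 \cdot 16\right)} = - \frac{4208}{-1406 + \left(-10 + 32\right)} = - \frac{4208}{-1406 + 22} = - \frac{4208}{-1384} = \left(-4208\right) \left(- \frac{1}{1384}\right) = \frac{526}{173}$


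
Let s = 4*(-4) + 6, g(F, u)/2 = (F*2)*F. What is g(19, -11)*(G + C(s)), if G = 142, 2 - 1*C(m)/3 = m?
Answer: 257032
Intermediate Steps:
g(F, u) = 4*F**2 (g(F, u) = 2*((F*2)*F) = 2*((2*F)*F) = 2*(2*F**2) = 4*F**2)
s = -10 (s = -16 + 6 = -10)
C(m) = 6 - 3*m
g(19, -11)*(G + C(s)) = (4*19**2)*(142 + (6 - 3*(-10))) = (4*361)*(142 + (6 + 30)) = 1444*(142 + 36) = 1444*178 = 257032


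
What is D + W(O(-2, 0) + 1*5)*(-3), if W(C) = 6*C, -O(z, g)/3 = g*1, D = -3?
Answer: -93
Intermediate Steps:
O(z, g) = -3*g
D + W(O(-2, 0) + 1*5)*(-3) = -3 + (6*(-3*0 + 1*5))*(-3) = -3 + (6*(0 + 5))*(-3) = -3 + (6*5)*(-3) = -3 + 30*(-3) = -3 - 90 = -93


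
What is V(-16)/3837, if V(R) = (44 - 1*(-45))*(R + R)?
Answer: -2848/3837 ≈ -0.74225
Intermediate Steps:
V(R) = 178*R (V(R) = (44 + 45)*(2*R) = 89*(2*R) = 178*R)
V(-16)/3837 = (178*(-16))/3837 = -2848*1/3837 = -2848/3837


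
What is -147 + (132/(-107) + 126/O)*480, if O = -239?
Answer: -25373631/25573 ≈ -992.20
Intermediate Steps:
-147 + (132/(-107) + 126/O)*480 = -147 + (132/(-107) + 126/(-239))*480 = -147 + (132*(-1/107) + 126*(-1/239))*480 = -147 + (-132/107 - 126/239)*480 = -147 - 45030/25573*480 = -147 - 21614400/25573 = -25373631/25573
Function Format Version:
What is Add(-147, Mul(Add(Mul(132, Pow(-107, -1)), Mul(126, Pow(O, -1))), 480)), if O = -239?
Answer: Rational(-25373631, 25573) ≈ -992.20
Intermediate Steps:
Add(-147, Mul(Add(Mul(132, Pow(-107, -1)), Mul(126, Pow(O, -1))), 480)) = Add(-147, Mul(Add(Mul(132, Pow(-107, -1)), Mul(126, Pow(-239, -1))), 480)) = Add(-147, Mul(Add(Mul(132, Rational(-1, 107)), Mul(126, Rational(-1, 239))), 480)) = Add(-147, Mul(Add(Rational(-132, 107), Rational(-126, 239)), 480)) = Add(-147, Mul(Rational(-45030, 25573), 480)) = Add(-147, Rational(-21614400, 25573)) = Rational(-25373631, 25573)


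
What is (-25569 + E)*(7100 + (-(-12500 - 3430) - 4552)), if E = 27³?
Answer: -108761508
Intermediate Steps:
E = 19683
(-25569 + E)*(7100 + (-(-12500 - 3430) - 4552)) = (-25569 + 19683)*(7100 + (-(-12500 - 3430) - 4552)) = -5886*(7100 + (-1*(-15930) - 4552)) = -5886*(7100 + (15930 - 4552)) = -5886*(7100 + 11378) = -5886*18478 = -108761508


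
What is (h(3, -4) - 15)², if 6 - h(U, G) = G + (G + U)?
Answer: 16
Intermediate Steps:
h(U, G) = 6 - U - 2*G (h(U, G) = 6 - (G + (G + U)) = 6 - (U + 2*G) = 6 + (-U - 2*G) = 6 - U - 2*G)
(h(3, -4) - 15)² = ((6 - 1*3 - 2*(-4)) - 15)² = ((6 - 3 + 8) - 15)² = (11 - 15)² = (-4)² = 16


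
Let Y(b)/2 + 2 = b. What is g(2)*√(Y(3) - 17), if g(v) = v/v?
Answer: I*√15 ≈ 3.873*I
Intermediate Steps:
g(v) = 1
Y(b) = -4 + 2*b
g(2)*√(Y(3) - 17) = 1*√((-4 + 2*3) - 17) = 1*√((-4 + 6) - 17) = 1*√(2 - 17) = 1*√(-15) = 1*(I*√15) = I*√15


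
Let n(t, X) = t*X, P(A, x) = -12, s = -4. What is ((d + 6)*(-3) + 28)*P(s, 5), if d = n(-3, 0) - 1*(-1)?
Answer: -84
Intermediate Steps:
n(t, X) = X*t
d = 1 (d = 0*(-3) - 1*(-1) = 0 + 1 = 1)
((d + 6)*(-3) + 28)*P(s, 5) = ((1 + 6)*(-3) + 28)*(-12) = (7*(-3) + 28)*(-12) = (-21 + 28)*(-12) = 7*(-12) = -84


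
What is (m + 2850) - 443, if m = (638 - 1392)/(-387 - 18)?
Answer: 975589/405 ≈ 2408.9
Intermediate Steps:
m = 754/405 (m = -754/(-405) = -754*(-1/405) = 754/405 ≈ 1.8617)
(m + 2850) - 443 = (754/405 + 2850) - 443 = 1155004/405 - 443 = 975589/405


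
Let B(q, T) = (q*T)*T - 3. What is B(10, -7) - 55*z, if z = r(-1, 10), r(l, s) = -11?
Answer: 1092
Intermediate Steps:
z = -11
B(q, T) = -3 + q*T**2 (B(q, T) = (T*q)*T - 3 = q*T**2 - 3 = -3 + q*T**2)
B(10, -7) - 55*z = (-3 + 10*(-7)**2) - 55*(-11) = (-3 + 10*49) + 605 = (-3 + 490) + 605 = 487 + 605 = 1092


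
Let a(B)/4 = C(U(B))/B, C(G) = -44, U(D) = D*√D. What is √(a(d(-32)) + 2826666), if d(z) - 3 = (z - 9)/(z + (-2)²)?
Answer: √1766641610/25 ≈ 1681.3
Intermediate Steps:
U(D) = D^(3/2)
d(z) = 3 + (-9 + z)/(4 + z) (d(z) = 3 + (z - 9)/(z + (-2)²) = 3 + (-9 + z)/(z + 4) = 3 + (-9 + z)/(4 + z))
a(B) = -176/B (a(B) = 4*(-44/B) = -176/B)
√(a(d(-32)) + 2826666) = √(-176*(4 - 32)/(3 + 4*(-32)) + 2826666) = √(-176*(-28/(3 - 128)) + 2826666) = √(-176/((-1/28*(-125))) + 2826666) = √(-176/125/28 + 2826666) = √(-176*28/125 + 2826666) = √(-4928/125 + 2826666) = √(353328322/125) = √1766641610/25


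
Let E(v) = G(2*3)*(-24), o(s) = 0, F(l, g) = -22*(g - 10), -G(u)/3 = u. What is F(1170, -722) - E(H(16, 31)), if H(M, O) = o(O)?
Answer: 15672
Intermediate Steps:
G(u) = -3*u
F(l, g) = 220 - 22*g (F(l, g) = -22*(-10 + g) = 220 - 22*g)
H(M, O) = 0
E(v) = 432 (E(v) = -6*3*(-24) = -3*6*(-24) = -18*(-24) = 432)
F(1170, -722) - E(H(16, 31)) = (220 - 22*(-722)) - 1*432 = (220 + 15884) - 432 = 16104 - 432 = 15672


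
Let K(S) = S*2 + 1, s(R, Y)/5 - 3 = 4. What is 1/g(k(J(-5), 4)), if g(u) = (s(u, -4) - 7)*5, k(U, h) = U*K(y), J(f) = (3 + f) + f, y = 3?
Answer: 1/140 ≈ 0.0071429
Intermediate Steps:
s(R, Y) = 35 (s(R, Y) = 15 + 5*4 = 15 + 20 = 35)
J(f) = 3 + 2*f
K(S) = 1 + 2*S (K(S) = 2*S + 1 = 1 + 2*S)
k(U, h) = 7*U (k(U, h) = U*(1 + 2*3) = U*(1 + 6) = U*7 = 7*U)
g(u) = 140 (g(u) = (35 - 7)*5 = 28*5 = 140)
1/g(k(J(-5), 4)) = 1/140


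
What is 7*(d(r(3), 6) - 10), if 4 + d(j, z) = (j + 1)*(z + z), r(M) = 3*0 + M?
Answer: 238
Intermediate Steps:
r(M) = M (r(M) = 0 + M = M)
d(j, z) = -4 + 2*z*(1 + j) (d(j, z) = -4 + (j + 1)*(z + z) = -4 + (1 + j)*(2*z) = -4 + 2*z*(1 + j))
7*(d(r(3), 6) - 10) = 7*((-4 + 2*6 + 2*3*6) - 10) = 7*((-4 + 12 + 36) - 10) = 7*(44 - 10) = 7*34 = 238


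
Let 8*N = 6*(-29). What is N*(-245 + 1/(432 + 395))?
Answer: 8813709/1654 ≈ 5328.7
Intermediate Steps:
N = -87/4 (N = (6*(-29))/8 = (⅛)*(-174) = -87/4 ≈ -21.750)
N*(-245 + 1/(432 + 395)) = -87*(-245 + 1/(432 + 395))/4 = -87*(-245 + 1/827)/4 = -87/4*(-202614/827) = 8813709/1654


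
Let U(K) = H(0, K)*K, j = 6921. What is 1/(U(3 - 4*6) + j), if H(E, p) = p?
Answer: 1/7362 ≈ 0.00013583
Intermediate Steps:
U(K) = K² (U(K) = K*K = K²)
1/(U(3 - 4*6) + j) = 1/((3 - 4*6)² + 6921) = 1/((3 - 24)² + 6921) = 1/((-21)² + 6921) = 1/(441 + 6921) = 1/7362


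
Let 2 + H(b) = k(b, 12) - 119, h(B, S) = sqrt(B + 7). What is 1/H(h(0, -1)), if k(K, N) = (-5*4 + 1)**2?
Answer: 1/240 ≈ 0.0041667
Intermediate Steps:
h(B, S) = sqrt(7 + B)
k(K, N) = 361 (k(K, N) = (-20 + 1)**2 = (-19)**2 = 361)
H(b) = 240 (H(b) = -2 + (361 - 119) = -2 + 242 = 240)
1/H(h(0, -1)) = 1/240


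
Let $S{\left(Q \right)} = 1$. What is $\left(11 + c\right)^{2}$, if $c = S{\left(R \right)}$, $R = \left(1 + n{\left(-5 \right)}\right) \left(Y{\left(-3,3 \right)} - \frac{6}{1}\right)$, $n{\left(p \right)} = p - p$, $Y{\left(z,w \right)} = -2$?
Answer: $144$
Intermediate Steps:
$n{\left(p \right)} = 0$
$R = -8$ ($R = \left(1 + 0\right) \left(-2 - \frac{6}{1}\right) = 1 \left(-2 - 6 \cdot 1\right) = 1 \left(-2 - 6\right) = 1 \left(-8\right) = -8$)
$c = 1$
$\left(11 + c\right)^{2} = \left(11 + 1\right)^{2} = 12^{2} = 144$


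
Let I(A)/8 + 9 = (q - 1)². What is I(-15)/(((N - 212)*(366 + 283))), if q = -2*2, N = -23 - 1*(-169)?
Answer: -64/21417 ≈ -0.0029883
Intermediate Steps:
N = 146 (N = -23 + 169 = 146)
q = -4
I(A) = 128 (I(A) = -72 + 8*(-4 - 1)² = -72 + 8*(-5)² = -72 + 8*25 = -72 + 200 = 128)
I(-15)/(((N - 212)*(366 + 283))) = 128/(((146 - 212)*(366 + 283))) = 128/((-66*649)) = 128/(-42834) = 128*(-1/42834) = -64/21417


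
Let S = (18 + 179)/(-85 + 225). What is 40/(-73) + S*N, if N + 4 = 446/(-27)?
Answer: -4059137/137970 ≈ -29.420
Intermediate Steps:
S = 197/140 ≈ 1.4071
N = -554/27 (N = -4 + 446/(-27) = -4 + 446*(-1/27) = -4 - 446/27 = -554/27 ≈ -20.519)
40/(-73) + S*N = 40/(-73) + (197/140)*(-554/27) = 40*(-1/73) - 54569/1890 = -40/73 - 54569/1890 = -4059137/137970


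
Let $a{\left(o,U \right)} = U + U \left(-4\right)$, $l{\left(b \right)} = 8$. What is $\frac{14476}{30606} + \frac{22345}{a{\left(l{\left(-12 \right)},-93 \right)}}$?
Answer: $\frac{114654979}{1423179} \approx 80.563$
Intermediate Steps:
$a{\left(o,U \right)} = - 3 U$ ($a{\left(o,U \right)} = U - 4 U = - 3 U$)
$\frac{14476}{30606} + \frac{22345}{a{\left(l{\left(-12 \right)},-93 \right)}} = \frac{14476}{30606} + \frac{22345}{\left(-3\right) \left(-93\right)} = 14476 \cdot \frac{1}{30606} + \frac{22345}{279} = \frac{7238}{15303} + 22345 \cdot \frac{1}{279} = \frac{7238}{15303} + \frac{22345}{279} = \frac{114654979}{1423179}$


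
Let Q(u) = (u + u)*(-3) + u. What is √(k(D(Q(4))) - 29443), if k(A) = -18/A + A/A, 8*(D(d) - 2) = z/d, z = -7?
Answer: 3*I*√38878338/109 ≈ 171.61*I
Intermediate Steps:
Q(u) = -5*u (Q(u) = (2*u)*(-3) + u = -6*u + u = -5*u)
D(d) = 2 - 7/(8*d) (D(d) = 2 + (-7/d)/8 = 2 - 7/(8*d))
k(A) = 1 - 18/A (k(A) = -18/A + 1 = 1 - 18/A)
√(k(D(Q(4))) - 29443) = √((-18 + (2 - 7/(8*((-5*4)))))/(2 - 7/(8*((-5*4)))) - 29443) = √((-18 + (2 - 7/8/(-20)))/(2 - 7/8/(-20)) - 29443) = √((-18 + (2 - 7/8*(-1/20)))/(2 - 7/8*(-1/20)) - 29443) = √((-18 + (2 + 7/160))/(2 + 7/160) - 29443) = √((-18 + 327/160)/(327/160) - 29443) = √((160/327)*(-2553/160) - 29443) = √(-851/109 - 29443) = √(-3210138/109) = 3*I*√38878338/109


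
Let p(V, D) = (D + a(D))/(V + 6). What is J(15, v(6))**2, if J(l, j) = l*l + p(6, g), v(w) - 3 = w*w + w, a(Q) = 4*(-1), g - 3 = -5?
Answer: 201601/4 ≈ 50400.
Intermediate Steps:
g = -2 (g = 3 - 5 = -2)
a(Q) = -4
p(V, D) = (-4 + D)/(6 + V) (p(V, D) = (D - 4)/(V + 6) = (-4 + D)/(6 + V))
v(w) = 3 + w + w**2 (v(w) = 3 + (w*w + w) = 3 + (w**2 + w) = 3 + (w + w**2) = 3 + w + w**2)
J(l, j) = -1/2 + l**2 (J(l, j) = l*l + (-4 - 2)/(6 + 6) = l**2 - 6/12 = l**2 + (1/12)*(-6) = l**2 - 1/2 = -1/2 + l**2)
J(15, v(6))**2 = (-1/2 + 15**2)**2 = (-1/2 + 225)**2 = (449/2)**2 = 201601/4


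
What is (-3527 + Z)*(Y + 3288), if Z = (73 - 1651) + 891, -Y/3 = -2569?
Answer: -46332930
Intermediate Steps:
Y = 7707 (Y = -3*(-2569) = 7707)
Z = -687 (Z = -1578 + 891 = -687)
(-3527 + Z)*(Y + 3288) = (-3527 - 687)*(7707 + 3288) = -4214*10995 = -46332930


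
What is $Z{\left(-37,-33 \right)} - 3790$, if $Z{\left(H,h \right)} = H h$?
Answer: $-2569$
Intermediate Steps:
$Z{\left(-37,-33 \right)} - 3790 = \left(-37\right) \left(-33\right) - 3790 = 1221 - 3790 = -2569$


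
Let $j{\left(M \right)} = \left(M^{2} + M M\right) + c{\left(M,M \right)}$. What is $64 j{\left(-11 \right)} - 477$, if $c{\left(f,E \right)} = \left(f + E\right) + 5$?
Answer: $13923$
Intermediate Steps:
$c{\left(f,E \right)} = 5 + E + f$ ($c{\left(f,E \right)} = \left(E + f\right) + 5 = 5 + E + f$)
$j{\left(M \right)} = 5 + 2 M + 2 M^{2}$ ($j{\left(M \right)} = \left(M^{2} + M M\right) + \left(5 + M + M\right) = \left(M^{2} + M^{2}\right) + \left(5 + 2 M\right) = 2 M^{2} + \left(5 + 2 M\right) = 5 + 2 M + 2 M^{2}$)
$64 j{\left(-11 \right)} - 477 = 64 \left(5 + 2 \left(-11\right) + 2 \left(-11\right)^{2}\right) - 477 = 64 \left(5 - 22 + 2 \cdot 121\right) - 477 = 64 \left(5 - 22 + 242\right) - 477 = 64 \cdot 225 - 477 = 14400 - 477 = 13923$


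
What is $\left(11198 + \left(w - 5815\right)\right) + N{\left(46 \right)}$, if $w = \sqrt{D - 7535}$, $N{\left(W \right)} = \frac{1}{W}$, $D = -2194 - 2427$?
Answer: $\frac{247619}{46} + 2 i \sqrt{3039} \approx 5383.0 + 110.25 i$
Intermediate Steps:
$D = -4621$
$w = 2 i \sqrt{3039}$ ($w = \sqrt{-4621 - 7535} = \sqrt{-12156} = 2 i \sqrt{3039} \approx 110.25 i$)
$\left(11198 + \left(w - 5815\right)\right) + N{\left(46 \right)} = \left(11198 - \left(5815 - 2 i \sqrt{3039}\right)\right) + \frac{1}{46} = \left(5383 + 2 i \sqrt{3039}\right) + \frac{1}{46} = \frac{247619}{46} + 2 i \sqrt{3039}$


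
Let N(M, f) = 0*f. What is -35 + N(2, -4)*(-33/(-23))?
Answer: -35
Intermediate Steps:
N(M, f) = 0
-35 + N(2, -4)*(-33/(-23)) = -35 + 0*(-33/(-23)) = -35 + 0*(-33*(-1/23)) = -35 + 0*(33/23) = -35 + 0 = -35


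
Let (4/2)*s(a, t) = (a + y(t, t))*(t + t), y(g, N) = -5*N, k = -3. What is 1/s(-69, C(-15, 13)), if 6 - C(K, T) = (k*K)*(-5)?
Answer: -1/282744 ≈ -3.5368e-6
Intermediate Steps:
C(K, T) = 6 - 15*K (C(K, T) = 6 - (-3*K)*(-5) = 6 - 15*K)
s(a, t) = t*(a - 5*t) (s(a, t) = ((a - 5*t)*(t + t))/2 = ((a - 5*t)*(2*t))/2 = (2*t*(a - 5*t))/2 = t*(a - 5*t))
1/s(-69, C(-15, 13)) = 1/((6 - 15*(-15))*(-69 - 5*(6 - 15*(-15)))) = 1/((6 + 225)*(-69 - 5*(6 + 225))) = 1/(231*(-69 - 5*231)) = 1/(231*(-69 - 1155)) = 1/(231*(-1224)) = 1/(-282744) = -1/282744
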